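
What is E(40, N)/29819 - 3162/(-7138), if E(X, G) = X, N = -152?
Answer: 47286599/106424011 ≈ 0.44432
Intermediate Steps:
E(40, N)/29819 - 3162/(-7138) = 40/29819 - 3162/(-7138) = 40*(1/29819) - 3162*(-1/7138) = 40/29819 + 1581/3569 = 47286599/106424011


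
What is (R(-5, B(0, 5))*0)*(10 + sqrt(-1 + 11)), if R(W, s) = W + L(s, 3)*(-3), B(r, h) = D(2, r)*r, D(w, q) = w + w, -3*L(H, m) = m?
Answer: 0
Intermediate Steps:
L(H, m) = -m/3
D(w, q) = 2*w
B(r, h) = 4*r (B(r, h) = (2*2)*r = 4*r)
R(W, s) = 3 + W (R(W, s) = W - 1/3*3*(-3) = W - 1*(-3) = W + 3 = 3 + W)
(R(-5, B(0, 5))*0)*(10 + sqrt(-1 + 11)) = ((3 - 5)*0)*(10 + sqrt(-1 + 11)) = (-2*0)*(10 + sqrt(10)) = 0*(10 + sqrt(10)) = 0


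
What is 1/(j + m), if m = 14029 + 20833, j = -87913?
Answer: -1/53051 ≈ -1.8850e-5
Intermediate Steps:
m = 34862
1/(j + m) = 1/(-87913 + 34862) = 1/(-53051) = -1/53051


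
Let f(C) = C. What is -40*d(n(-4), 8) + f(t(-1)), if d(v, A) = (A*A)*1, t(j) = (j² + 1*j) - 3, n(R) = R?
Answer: -2563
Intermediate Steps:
t(j) = -3 + j + j² (t(j) = (j² + j) - 3 = (j + j²) - 3 = -3 + j + j²)
d(v, A) = A² (d(v, A) = A²*1 = A²)
-40*d(n(-4), 8) + f(t(-1)) = -40*8² + (-3 - 1 + (-1)²) = -40*64 + (-3 - 1 + 1) = -2560 - 3 = -2563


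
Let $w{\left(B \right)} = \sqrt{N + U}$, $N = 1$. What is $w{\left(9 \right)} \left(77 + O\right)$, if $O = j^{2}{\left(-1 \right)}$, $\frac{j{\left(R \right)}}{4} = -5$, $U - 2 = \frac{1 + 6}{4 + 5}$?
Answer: $159 \sqrt{34} \approx 927.12$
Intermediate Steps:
$U = \frac{25}{9}$ ($U = 2 + \frac{1 + 6}{4 + 5} = 2 + \frac{7}{9} = \frac{25}{9} \approx 2.7778$)
$j{\left(R \right)} = -20$ ($j{\left(R \right)} = 4 \left(-5\right) = -20$)
$O = 400$ ($O = \left(-20\right)^{2} = 400$)
$w{\left(B \right)} = \frac{\sqrt{34}}{3}$ ($w{\left(B \right)} = \sqrt{1 + \frac{25}{9}} = \sqrt{\frac{34}{9}} = \frac{\sqrt{34}}{3}$)
$w{\left(9 \right)} \left(77 + O\right) = \frac{\sqrt{34}}{3} \left(77 + 400\right) = \frac{\sqrt{34}}{3} \cdot 477 = 159 \sqrt{34}$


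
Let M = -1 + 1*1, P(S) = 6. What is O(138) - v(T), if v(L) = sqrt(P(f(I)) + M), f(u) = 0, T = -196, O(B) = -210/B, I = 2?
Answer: -35/23 - sqrt(6) ≈ -3.9712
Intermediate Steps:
M = 0 (M = -1 + 1 = 0)
v(L) = sqrt(6) (v(L) = sqrt(6 + 0) = sqrt(6))
O(138) - v(T) = -210/138 - sqrt(6) = -210*1/138 - sqrt(6) = -35/23 - sqrt(6)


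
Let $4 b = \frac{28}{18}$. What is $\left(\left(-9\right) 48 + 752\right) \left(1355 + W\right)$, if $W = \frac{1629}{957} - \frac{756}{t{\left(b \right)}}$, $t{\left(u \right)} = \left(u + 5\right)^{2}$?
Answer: $\frac{1278068849920}{3001471} \approx 4.2581 \cdot 10^{5}$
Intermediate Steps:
$b = \frac{7}{18}$ ($b = \frac{28 \cdot \frac{1}{18}}{4} = \frac{1}{4} \cdot \frac{14}{9} = \frac{7}{18} \approx 0.38889$)
$t{\left(u \right)} = \left(5 + u\right)^{2}$
$W = - \frac{73028049}{3001471}$ ($W = \frac{1629}{957} - \frac{756}{\left(5 + \frac{7}{18}\right)^{2}} = 1629 \cdot \frac{1}{957} - \frac{756}{\left(\frac{97}{18}\right)^{2}} = \frac{543}{319} - \frac{756}{\frac{9409}{324}} = \frac{543}{319} - \frac{244944}{9409} = - \frac{73028049}{3001471} \approx -24.331$)
$\left(\left(-9\right) 48 + 752\right) \left(1355 + W\right) = \left(\left(-9\right) 48 + 752\right) \left(1355 - \frac{73028049}{3001471}\right) = \left(-432 + 752\right) \frac{3993965156}{3001471} = 320 \cdot \frac{3993965156}{3001471} = \frac{1278068849920}{3001471}$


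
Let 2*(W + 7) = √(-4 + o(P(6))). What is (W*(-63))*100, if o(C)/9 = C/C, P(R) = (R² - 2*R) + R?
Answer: 44100 - 3150*√5 ≈ 37056.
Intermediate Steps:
P(R) = R² - R
o(C) = 9 (o(C) = 9*(C/C) = 9*1 = 9)
W = -7 + √5/2 (W = -7 + √(-4 + 9)/2 = -7 + √5/2 ≈ -5.8820)
(W*(-63))*100 = ((-7 + √5/2)*(-63))*100 = (441 - 63*√5/2)*100 = 44100 - 3150*√5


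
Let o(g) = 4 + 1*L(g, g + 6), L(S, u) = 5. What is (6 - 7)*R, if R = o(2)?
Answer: -9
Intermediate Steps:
o(g) = 9 (o(g) = 4 + 1*5 = 4 + 5 = 9)
R = 9
(6 - 7)*R = (6 - 7)*9 = -1*9 = -9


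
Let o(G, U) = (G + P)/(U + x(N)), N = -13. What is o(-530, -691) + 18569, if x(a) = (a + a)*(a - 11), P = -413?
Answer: 1245066/67 ≈ 18583.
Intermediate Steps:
x(a) = 2*a*(-11 + a) (x(a) = (2*a)*(-11 + a) = 2*a*(-11 + a))
o(G, U) = (-413 + G)/(624 + U) (o(G, U) = (G - 413)/(U + 2*(-13)*(-11 - 13)) = (-413 + G)/(U + 2*(-13)*(-24)) = (-413 + G)/(U + 624) = (-413 + G)/(624 + U))
o(-530, -691) + 18569 = (-413 - 530)/(624 - 691) + 18569 = -943/(-67) + 18569 = -1/67*(-943) + 18569 = 943/67 + 18569 = 1245066/67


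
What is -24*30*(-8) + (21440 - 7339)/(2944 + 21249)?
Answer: 139365781/24193 ≈ 5760.6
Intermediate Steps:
-24*30*(-8) + (21440 - 7339)/(2944 + 21249) = -720*(-8) + 14101/24193 = 5760 + 14101*(1/24193) = 5760 + 14101/24193 = 139365781/24193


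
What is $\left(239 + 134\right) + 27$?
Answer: $400$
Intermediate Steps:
$\left(239 + 134\right) + 27 = 373 + 27 = 400$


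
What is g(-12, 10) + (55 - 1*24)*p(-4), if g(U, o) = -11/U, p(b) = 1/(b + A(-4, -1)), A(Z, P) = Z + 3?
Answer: -317/60 ≈ -5.2833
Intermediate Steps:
A(Z, P) = 3 + Z
p(b) = 1/(-1 + b) (p(b) = 1/(b + (3 - 4)) = 1/(b - 1) = 1/(-1 + b))
g(-12, 10) + (55 - 1*24)*p(-4) = -11/(-12) + (55 - 1*24)/(-1 - 4) = -11*(-1/12) + (55 - 24)/(-5) = 11/12 + 31*(-⅕) = 11/12 - 31/5 = -317/60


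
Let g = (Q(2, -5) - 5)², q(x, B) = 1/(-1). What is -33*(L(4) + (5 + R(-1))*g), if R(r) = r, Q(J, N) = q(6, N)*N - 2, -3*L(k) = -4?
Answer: -572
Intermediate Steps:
q(x, B) = -1
L(k) = 4/3 (L(k) = -⅓*(-4) = 4/3)
Q(J, N) = -2 - N (Q(J, N) = -N - 2 = -2 - N)
g = 4 (g = ((-2 - 1*(-5)) - 5)² = ((-2 + 5) - 5)² = (3 - 5)² = (-2)² = 4)
-33*(L(4) + (5 + R(-1))*g) = -33*(4/3 + (5 - 1)*4) = -33*(4/3 + 4*4) = -33*(4/3 + 16) = -33*52/3 = -572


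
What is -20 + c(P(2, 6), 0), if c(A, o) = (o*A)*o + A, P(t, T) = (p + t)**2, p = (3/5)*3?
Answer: -139/25 ≈ -5.5600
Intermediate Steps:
p = 9/5 (p = (3*(1/5))*3 = (3/5)*3 = 9/5 ≈ 1.8000)
P(t, T) = (9/5 + t)**2
c(A, o) = A + A*o**2 (c(A, o) = (A*o)*o + A = A*o**2 + A = A + A*o**2)
-20 + c(P(2, 6), 0) = -20 + ((9 + 5*2)**2/25)*(1 + 0**2) = -20 + ((9 + 10)**2/25)*(1 + 0) = -20 + ((1/25)*19**2)*1 = -20 + ((1/25)*361)*1 = -20 + (361/25)*1 = -20 + 361/25 = -139/25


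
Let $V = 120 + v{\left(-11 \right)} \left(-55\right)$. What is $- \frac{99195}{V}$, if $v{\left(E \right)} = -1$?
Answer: $- \frac{19839}{35} \approx -566.83$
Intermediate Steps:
$V = 175$ ($V = 120 - -55 = 120 + 55 = 175$)
$- \frac{99195}{V} = - \frac{99195}{175} = \left(-99195\right) \frac{1}{175} = - \frac{19839}{35}$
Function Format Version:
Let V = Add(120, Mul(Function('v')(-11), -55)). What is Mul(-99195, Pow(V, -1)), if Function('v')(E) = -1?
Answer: Rational(-19839, 35) ≈ -566.83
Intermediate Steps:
V = 175 (V = Add(120, Mul(-1, -55)) = Add(120, 55) = 175)
Mul(-99195, Pow(V, -1)) = Mul(-99195, Pow(175, -1)) = Mul(-99195, Rational(1, 175)) = Rational(-19839, 35)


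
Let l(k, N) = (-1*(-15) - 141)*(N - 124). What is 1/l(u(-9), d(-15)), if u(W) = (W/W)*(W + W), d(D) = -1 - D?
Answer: 1/13860 ≈ 7.2150e-5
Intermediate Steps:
u(W) = 2*W (u(W) = 1*(2*W) = 2*W)
l(k, N) = 15624 - 126*N (l(k, N) = (15 - 141)*(-124 + N) = -126*(-124 + N) = 15624 - 126*N)
1/l(u(-9), d(-15)) = 1/(15624 - 126*(-1 - 1*(-15))) = 1/(15624 - 126*(-1 + 15)) = 1/(15624 - 126*14) = 1/(15624 - 1764) = 1/13860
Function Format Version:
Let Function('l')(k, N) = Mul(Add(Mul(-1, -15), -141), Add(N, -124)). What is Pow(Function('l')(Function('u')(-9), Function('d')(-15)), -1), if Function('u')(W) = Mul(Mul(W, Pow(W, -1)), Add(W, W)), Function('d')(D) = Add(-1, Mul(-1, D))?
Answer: Rational(1, 13860) ≈ 7.2150e-5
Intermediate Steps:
Function('u')(W) = Mul(2, W) (Function('u')(W) = Mul(1, Mul(2, W)) = Mul(2, W))
Function('l')(k, N) = Add(15624, Mul(-126, N)) (Function('l')(k, N) = Mul(Add(15, -141), Add(-124, N)) = Mul(-126, Add(-124, N)) = Add(15624, Mul(-126, N)))
Pow(Function('l')(Function('u')(-9), Function('d')(-15)), -1) = Pow(Add(15624, Mul(-126, Add(-1, Mul(-1, -15)))), -1) = Pow(Add(15624, Mul(-126, Add(-1, 15))), -1) = Pow(Add(15624, Mul(-126, 14)), -1) = Pow(Add(15624, -1764), -1) = Pow(13860, -1) = Rational(1, 13860)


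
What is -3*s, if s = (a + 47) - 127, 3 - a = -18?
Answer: 177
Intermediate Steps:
a = 21 (a = 3 - 1*(-18) = 3 + 18 = 21)
s = -59 (s = (21 + 47) - 127 = 68 - 127 = -59)
-3*s = -3*(-59) = 177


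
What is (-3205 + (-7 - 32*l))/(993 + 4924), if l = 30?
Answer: -4172/5917 ≈ -0.70509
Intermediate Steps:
(-3205 + (-7 - 32*l))/(993 + 4924) = (-3205 + (-7 - 32*30))/(993 + 4924) = (-3205 + (-7 - 960))/5917 = (-3205 - 967)*(1/5917) = -4172*1/5917 = -4172/5917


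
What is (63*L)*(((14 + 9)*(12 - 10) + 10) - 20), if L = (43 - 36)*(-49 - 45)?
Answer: -1492344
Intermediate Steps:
L = -658 (L = 7*(-94) = -658)
(63*L)*(((14 + 9)*(12 - 10) + 10) - 20) = (63*(-658))*(((14 + 9)*(12 - 10) + 10) - 20) = -41454*((23*2 + 10) - 20) = -41454*((46 + 10) - 20) = -41454*(56 - 20) = -41454*36 = -1492344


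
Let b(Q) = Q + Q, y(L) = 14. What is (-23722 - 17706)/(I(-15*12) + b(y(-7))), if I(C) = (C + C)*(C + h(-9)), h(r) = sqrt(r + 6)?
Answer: -167855899/262691149 - 932130*I*sqrt(3)/262691149 ≈ -0.63899 - 0.006146*I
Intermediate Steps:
h(r) = sqrt(6 + r)
I(C) = 2*C*(C + I*sqrt(3)) (I(C) = (C + C)*(C + sqrt(6 - 9)) = (2*C)*(C + sqrt(-3)) = (2*C)*(C + I*sqrt(3)) = 2*C*(C + I*sqrt(3)))
b(Q) = 2*Q
(-23722 - 17706)/(I(-15*12) + b(y(-7))) = (-23722 - 17706)/(2*(-15*12)*(-15*12 + I*sqrt(3)) + 2*14) = -41428/(2*(-180)*(-180 + I*sqrt(3)) + 28) = -41428/((64800 - 360*I*sqrt(3)) + 28) = -41428/(64828 - 360*I*sqrt(3))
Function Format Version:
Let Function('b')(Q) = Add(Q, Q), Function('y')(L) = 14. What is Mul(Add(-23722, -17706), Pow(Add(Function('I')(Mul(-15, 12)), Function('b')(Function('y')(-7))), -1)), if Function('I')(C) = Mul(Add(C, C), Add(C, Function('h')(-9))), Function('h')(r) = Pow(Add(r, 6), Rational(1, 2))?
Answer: Add(Rational(-167855899, 262691149), Mul(Rational(-932130, 262691149), I, Pow(3, Rational(1, 2)))) ≈ Add(-0.63899, Mul(-0.0061460, I))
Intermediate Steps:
Function('h')(r) = Pow(Add(6, r), Rational(1, 2))
Function('I')(C) = Mul(2, C, Add(C, Mul(I, Pow(3, Rational(1, 2))))) (Function('I')(C) = Mul(Add(C, C), Add(C, Pow(Add(6, -9), Rational(1, 2)))) = Mul(Mul(2, C), Add(C, Pow(-3, Rational(1, 2)))) = Mul(Mul(2, C), Add(C, Mul(I, Pow(3, Rational(1, 2))))) = Mul(2, C, Add(C, Mul(I, Pow(3, Rational(1, 2))))))
Function('b')(Q) = Mul(2, Q)
Mul(Add(-23722, -17706), Pow(Add(Function('I')(Mul(-15, 12)), Function('b')(Function('y')(-7))), -1)) = Mul(Add(-23722, -17706), Pow(Add(Mul(2, Mul(-15, 12), Add(Mul(-15, 12), Mul(I, Pow(3, Rational(1, 2))))), Mul(2, 14)), -1)) = Mul(-41428, Pow(Add(Mul(2, -180, Add(-180, Mul(I, Pow(3, Rational(1, 2))))), 28), -1)) = Mul(-41428, Pow(Add(Add(64800, Mul(-360, I, Pow(3, Rational(1, 2)))), 28), -1)) = Mul(-41428, Pow(Add(64828, Mul(-360, I, Pow(3, Rational(1, 2)))), -1))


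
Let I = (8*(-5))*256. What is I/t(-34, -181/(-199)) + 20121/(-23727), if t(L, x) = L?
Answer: 40380061/134453 ≈ 300.33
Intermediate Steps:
I = -10240 (I = -40*256 = -10240)
I/t(-34, -181/(-199)) + 20121/(-23727) = -10240/(-34) + 20121/(-23727) = -10240*(-1/34) + 20121*(-1/23727) = 5120/17 - 6707/7909 = 40380061/134453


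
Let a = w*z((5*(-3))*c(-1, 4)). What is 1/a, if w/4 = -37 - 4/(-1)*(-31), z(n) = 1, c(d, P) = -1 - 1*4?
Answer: -1/644 ≈ -0.0015528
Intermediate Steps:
c(d, P) = -5 (c(d, P) = -1 - 4 = -5)
w = -644 (w = 4*(-37 - 4/(-1)*(-31)) = 4*(-37 - 4*(-1)*(-31)) = 4*(-37 - (-4)*(-31)) = 4*(-37 - 1*124) = 4*(-37 - 124) = 4*(-161) = -644)
a = -644 (a = -644*1 = -644)
1/a = 1/(-644) = -1/644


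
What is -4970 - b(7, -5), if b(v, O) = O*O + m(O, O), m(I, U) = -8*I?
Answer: -5035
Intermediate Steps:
b(v, O) = O**2 - 8*O (b(v, O) = O*O - 8*O = O**2 - 8*O)
-4970 - b(7, -5) = -4970 - (-5)*(-8 - 5) = -4970 - (-5)*(-13) = -4970 - 1*65 = -4970 - 65 = -5035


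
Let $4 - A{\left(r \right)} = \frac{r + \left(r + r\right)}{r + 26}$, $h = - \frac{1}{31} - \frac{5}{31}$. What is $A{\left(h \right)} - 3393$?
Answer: $- \frac{1355591}{400} \approx -3389.0$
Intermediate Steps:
$h = - \frac{6}{31}$ ($h = \left(-1\right) \frac{1}{31} - \frac{5}{31} = - \frac{1}{31} - \frac{5}{31} = - \frac{6}{31} \approx -0.19355$)
$A{\left(r \right)} = 4 - \frac{3 r}{26 + r}$ ($A{\left(r \right)} = 4 - \frac{r + \left(r + r\right)}{r + 26} = 4 - \frac{r + 2 r}{26 + r} = 4 - \frac{3 r}{26 + r}$)
$A{\left(h \right)} - 3393 = \frac{104 - \frac{6}{31}}{26 - \frac{6}{31}} - 3393 = \frac{1}{\frac{800}{31}} \cdot \frac{3218}{31} - 3393 = \frac{31}{800} \cdot \frac{3218}{31} - 3393 = \frac{1609}{400} - 3393 = - \frac{1355591}{400}$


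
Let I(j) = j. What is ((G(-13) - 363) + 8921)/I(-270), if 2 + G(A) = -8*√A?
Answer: -1426/45 + 4*I*√13/135 ≈ -31.689 + 0.10683*I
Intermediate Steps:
G(A) = -2 - 8*√A
((G(-13) - 363) + 8921)/I(-270) = (((-2 - 8*I*√13) - 363) + 8921)/(-270) = (((-2 - 8*I*√13) - 363) + 8921)*(-1/270) = ((-365 - 8*I*√13) + 8921)*(-1/270) = (8556 - 8*I*√13)*(-1/270) = -1426/45 + 4*I*√13/135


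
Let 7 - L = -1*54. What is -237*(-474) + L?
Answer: 112399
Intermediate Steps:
L = 61 (L = 7 - (-1)*54 = 7 - 1*(-54) = 7 + 54 = 61)
-237*(-474) + L = -237*(-474) + 61 = 112338 + 61 = 112399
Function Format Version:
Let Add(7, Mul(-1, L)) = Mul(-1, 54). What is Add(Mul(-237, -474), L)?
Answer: 112399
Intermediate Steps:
L = 61 (L = Add(7, Mul(-1, Mul(-1, 54))) = Add(7, Mul(-1, -54)) = Add(7, 54) = 61)
Add(Mul(-237, -474), L) = Add(Mul(-237, -474), 61) = Add(112338, 61) = 112399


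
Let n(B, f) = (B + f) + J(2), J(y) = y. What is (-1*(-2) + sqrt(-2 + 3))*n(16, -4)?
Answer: 42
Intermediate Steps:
n(B, f) = 2 + B + f (n(B, f) = (B + f) + 2 = 2 + B + f)
(-1*(-2) + sqrt(-2 + 3))*n(16, -4) = (-1*(-2) + sqrt(-2 + 3))*(2 + 16 - 4) = (2 + sqrt(1))*14 = (2 + 1)*14 = 3*14 = 42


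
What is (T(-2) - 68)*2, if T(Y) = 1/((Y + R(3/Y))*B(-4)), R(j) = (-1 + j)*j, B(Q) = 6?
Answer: -2852/21 ≈ -135.81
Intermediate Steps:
R(j) = j*(-1 + j)
T(Y) = 1/(6*(Y + 3*(-1 + 3/Y)/Y)) (T(Y) = 1/((Y + (3/Y)*(-1 + 3/Y))*6) = (⅙)/(Y + 3*(-1 + 3/Y)/Y) = 1/(6*(Y + 3*(-1 + 3/Y)/Y)))
(T(-2) - 68)*2 = ((⅙)*(-2)²/(9 + (-2)³ - 3*(-2)) - 68)*2 = ((⅙)*4/(9 - 8 + 6) - 68)*2 = ((⅙)*4/7 - 68)*2 = ((⅙)*4*(⅐) - 68)*2 = (2/21 - 68)*2 = -1426/21*2 = -2852/21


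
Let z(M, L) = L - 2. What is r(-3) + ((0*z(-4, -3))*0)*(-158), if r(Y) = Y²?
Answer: 9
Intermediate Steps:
z(M, L) = -2 + L
r(-3) + ((0*z(-4, -3))*0)*(-158) = (-3)² + ((0*(-2 - 3))*0)*(-158) = 9 + ((0*(-5))*0)*(-158) = 9 + (0*0)*(-158) = 9 + 0*(-158) = 9 + 0 = 9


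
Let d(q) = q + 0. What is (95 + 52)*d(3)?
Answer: 441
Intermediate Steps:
d(q) = q
(95 + 52)*d(3) = (95 + 52)*3 = 147*3 = 441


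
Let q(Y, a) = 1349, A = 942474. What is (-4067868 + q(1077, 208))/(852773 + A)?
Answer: -4066519/1795247 ≈ -2.2652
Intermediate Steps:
(-4067868 + q(1077, 208))/(852773 + A) = (-4067868 + 1349)/(852773 + 942474) = -4066519/1795247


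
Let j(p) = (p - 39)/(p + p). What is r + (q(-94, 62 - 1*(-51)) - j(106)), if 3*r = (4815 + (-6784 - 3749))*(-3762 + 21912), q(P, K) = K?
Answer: -7333882911/212 ≈ -3.4594e+7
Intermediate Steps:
r = -34593900 (r = ((4815 + (-6784 - 3749))*(-3762 + 21912))/3 = ((4815 - 10533)*18150)/3 = (-5718*18150)/3 = (⅓)*(-103781700) = -34593900)
j(p) = (-39 + p)/(2*p) (j(p) = (-39 + p)/((2*p)) = (-39 + p)*(1/(2*p)) = (-39 + p)/(2*p))
r + (q(-94, 62 - 1*(-51)) - j(106)) = -34593900 + ((62 - 1*(-51)) - (-39 + 106)/(2*106)) = -34593900 + ((62 + 51) - 67/(2*106)) = -34593900 + (113 - 1*67/212) = -34593900 + (113 - 67/212) = -34593900 + 23889/212 = -7333882911/212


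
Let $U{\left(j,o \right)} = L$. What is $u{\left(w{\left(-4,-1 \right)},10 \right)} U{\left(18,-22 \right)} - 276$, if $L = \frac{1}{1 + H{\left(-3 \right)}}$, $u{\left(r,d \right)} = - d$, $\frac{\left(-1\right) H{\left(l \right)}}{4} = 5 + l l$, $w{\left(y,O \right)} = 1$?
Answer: $- \frac{3034}{11} \approx -275.82$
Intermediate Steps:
$H{\left(l \right)} = -20 - 4 l^{2}$ ($H{\left(l \right)} = - 4 \left(5 + l l\right) = - 4 \left(5 + l^{2}\right) = -20 - 4 l^{2}$)
$L = - \frac{1}{55}$ ($L = \frac{1}{1 - \left(20 + 4 \left(-3\right)^{2}\right)} = \frac{1}{1 - 56} = \frac{1}{-55} = - \frac{1}{55} \approx -0.018182$)
$U{\left(j,o \right)} = - \frac{1}{55}$
$u{\left(w{\left(-4,-1 \right)},10 \right)} U{\left(18,-22 \right)} - 276 = \left(-1\right) 10 \left(- \frac{1}{55}\right) - 276 = \left(-10\right) \left(- \frac{1}{55}\right) - 276 = \frac{2}{11} - 276 = - \frac{3034}{11}$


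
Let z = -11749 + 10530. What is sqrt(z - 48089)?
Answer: 2*I*sqrt(12327) ≈ 222.05*I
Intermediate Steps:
z = -1219
sqrt(z - 48089) = sqrt(-1219 - 48089) = sqrt(-49308) = 2*I*sqrt(12327)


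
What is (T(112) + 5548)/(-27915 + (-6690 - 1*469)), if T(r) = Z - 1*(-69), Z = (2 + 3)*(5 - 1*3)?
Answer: -5627/35074 ≈ -0.16043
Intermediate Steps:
Z = 10 (Z = 5*(5 - 3) = 5*2 = 10)
T(r) = 79 (T(r) = 10 - 1*(-69) = 10 + 69 = 79)
(T(112) + 5548)/(-27915 + (-6690 - 1*469)) = (79 + 5548)/(-27915 + (-6690 - 1*469)) = 5627/(-27915 + (-6690 - 469)) = 5627/(-27915 - 7159) = 5627/(-35074) = 5627*(-1/35074) = -5627/35074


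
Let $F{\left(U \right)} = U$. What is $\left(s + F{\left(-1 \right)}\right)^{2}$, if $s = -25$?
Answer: $676$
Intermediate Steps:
$\left(s + F{\left(-1 \right)}\right)^{2} = \left(-25 - 1\right)^{2} = \left(-26\right)^{2} = 676$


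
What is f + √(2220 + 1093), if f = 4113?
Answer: 4113 + √3313 ≈ 4170.6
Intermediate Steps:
f + √(2220 + 1093) = 4113 + √(2220 + 1093) = 4113 + √3313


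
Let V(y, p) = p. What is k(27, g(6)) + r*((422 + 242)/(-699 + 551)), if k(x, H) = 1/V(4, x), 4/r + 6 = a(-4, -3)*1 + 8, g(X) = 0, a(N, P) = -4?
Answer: 9001/999 ≈ 9.0100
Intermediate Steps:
r = -2 (r = 4/(-6 + (-4*1 + 8)) = 4/(-6 + (-4 + 8)) = 4/(-6 + 4) = 4/(-2) = 4*(-½) = -2)
k(x, H) = 1/x
k(27, g(6)) + r*((422 + 242)/(-699 + 551)) = 1/27 - 2*(422 + 242)/(-699 + 551) = 1/27 - 1328/(-148) = 1/27 - 1328*(-1)/148 = 1/27 - 2*(-166/37) = 1/27 + 332/37 = 9001/999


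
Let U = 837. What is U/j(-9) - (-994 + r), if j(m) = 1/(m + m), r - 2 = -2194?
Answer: -11880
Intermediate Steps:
r = -2192 (r = 2 - 2194 = -2192)
j(m) = 1/(2*m)
U/j(-9) - (-994 + r) = 837/(((1/2)/(-9))) - (-994 - 2192) = 837/(((1/2)*(-1/9))) - 1*(-3186) = 837/(-1/18) + 3186 = 837*(-18) + 3186 = -15066 + 3186 = -11880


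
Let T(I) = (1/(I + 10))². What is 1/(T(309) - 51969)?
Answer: -101761/5288417408 ≈ -1.9242e-5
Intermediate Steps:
T(I) = (10 + I)⁻² (T(I) = (1/(10 + I))² = (10 + I)⁻²)
1/(T(309) - 51969) = 1/((10 + 309)⁻² - 51969) = 1/(319⁻² - 51969) = 1/(1/101761 - 51969) = 1/(-5288417408/101761) = -101761/5288417408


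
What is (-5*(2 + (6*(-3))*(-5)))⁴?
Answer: 44774560000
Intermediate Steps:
(-5*(2 + (6*(-3))*(-5)))⁴ = (-5*(2 - 18*(-5)))⁴ = (-5*(2 + 90))⁴ = (-5*92)⁴ = (-460)⁴ = 44774560000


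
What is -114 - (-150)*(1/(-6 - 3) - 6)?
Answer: -3092/3 ≈ -1030.7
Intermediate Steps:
-114 - (-150)*(1/(-6 - 3) - 6) = -114 - (-150)*(1/(-9) - 6) = -114 - (-150)*(-1/9 - 6) = -114 - (-150)*(-55)/9 = -114 - 75*110/9 = -114 - 2750/3 = -3092/3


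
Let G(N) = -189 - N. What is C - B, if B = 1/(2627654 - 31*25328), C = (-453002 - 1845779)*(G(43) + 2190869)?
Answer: -9278381258492233543/1842486 ≈ -5.0358e+12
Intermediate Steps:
C = -5035794713497 (C = (-453002 - 1845779)*((-189 - 1*43) + 2190869) = -2298781*((-189 - 43) + 2190869) = -2298781*(-232 + 2190869) = -2298781*2190637 = -5035794713497)
B = 1/1842486 (B = 1/(2627654 - 785168) = 1/1842486 ≈ 5.4274e-7)
C - B = -5035794713497 - 1*1/1842486 = -5035794713497 - 1/1842486 = -9278381258492233543/1842486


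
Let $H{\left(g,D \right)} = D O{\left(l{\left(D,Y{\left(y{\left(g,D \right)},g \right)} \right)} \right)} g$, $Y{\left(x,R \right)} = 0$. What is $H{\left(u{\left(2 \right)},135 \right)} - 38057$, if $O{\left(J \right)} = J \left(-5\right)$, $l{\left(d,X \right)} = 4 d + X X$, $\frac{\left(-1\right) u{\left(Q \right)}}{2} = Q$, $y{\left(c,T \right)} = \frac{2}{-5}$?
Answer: $1419943$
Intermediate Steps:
$y{\left(c,T \right)} = - \frac{2}{5}$ ($y{\left(c,T \right)} = 2 \left(- \frac{1}{5}\right) = - \frac{2}{5}$)
$u{\left(Q \right)} = - 2 Q$
$l{\left(d,X \right)} = X^{2} + 4 d$ ($l{\left(d,X \right)} = 4 d + X^{2} = X^{2} + 4 d$)
$O{\left(J \right)} = - 5 J$
$H{\left(g,D \right)} = - 20 g D^{2}$ ($H{\left(g,D \right)} = D \left(- 5 \left(0^{2} + 4 D\right)\right) g = D \left(- 5 \left(0 + 4 D\right)\right) g = D \left(- 5 \cdot 4 D\right) g = D \left(- 20 D\right) g = - 20 D^{2} g = - 20 g D^{2}$)
$H{\left(u{\left(2 \right)},135 \right)} - 38057 = - 20 \left(\left(-2\right) 2\right) 135^{2} - 38057 = \left(-20\right) \left(-4\right) 18225 - 38057 = 1458000 - 38057 = 1419943$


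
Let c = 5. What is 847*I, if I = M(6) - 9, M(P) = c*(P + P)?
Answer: 43197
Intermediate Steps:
M(P) = 10*P (M(P) = 5*(P + P) = 5*(2*P) = 10*P)
I = 51 (I = 10*6 - 9 = 60 - 9 = 51)
847*I = 847*51 = 43197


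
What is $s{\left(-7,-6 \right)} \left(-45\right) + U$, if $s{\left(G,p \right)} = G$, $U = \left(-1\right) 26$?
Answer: $289$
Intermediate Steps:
$U = -26$
$s{\left(-7,-6 \right)} \left(-45\right) + U = \left(-7\right) \left(-45\right) - 26 = 315 - 26 = 289$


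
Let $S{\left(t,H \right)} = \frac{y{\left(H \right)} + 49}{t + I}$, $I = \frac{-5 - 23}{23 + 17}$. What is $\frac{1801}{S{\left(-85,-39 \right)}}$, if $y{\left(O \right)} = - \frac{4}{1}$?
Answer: $- \frac{1543457}{450} \approx -3429.9$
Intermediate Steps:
$y{\left(O \right)} = -4$ ($y{\left(O \right)} = \left(-4\right) 1 = -4$)
$I = - \frac{7}{10}$ ($I = - \frac{28}{40} = \left(-28\right) \frac{1}{40} = - \frac{7}{10} \approx -0.7$)
$S{\left(t,H \right)} = \frac{45}{- \frac{7}{10} + t}$ ($S{\left(t,H \right)} = \frac{-4 + 49}{t - \frac{7}{10}} = \frac{45}{- \frac{7}{10} + t}$)
$\frac{1801}{S{\left(-85,-39 \right)}} = \frac{1801}{450 \frac{1}{-7 + 10 \left(-85\right)}} = \frac{1801}{450 \frac{1}{-7 - 850}} = \frac{1801}{450 \frac{1}{-857}} = \frac{1801}{450 \left(- \frac{1}{857}\right)} = \frac{1801}{- \frac{450}{857}} = 1801 \left(- \frac{857}{450}\right) = - \frac{1543457}{450}$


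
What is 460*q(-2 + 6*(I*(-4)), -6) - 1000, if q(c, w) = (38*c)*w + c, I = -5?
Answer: -12322560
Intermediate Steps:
q(c, w) = c + 38*c*w (q(c, w) = 38*c*w + c = c + 38*c*w)
460*q(-2 + 6*(I*(-4)), -6) - 1000 = 460*((-2 + 6*(-5*(-4)))*(1 + 38*(-6))) - 1000 = 460*((-2 + 6*20)*(1 - 228)) - 1000 = 460*((-2 + 120)*(-227)) - 1000 = 460*(118*(-227)) - 1000 = 460*(-26786) - 1000 = -12321560 - 1000 = -12322560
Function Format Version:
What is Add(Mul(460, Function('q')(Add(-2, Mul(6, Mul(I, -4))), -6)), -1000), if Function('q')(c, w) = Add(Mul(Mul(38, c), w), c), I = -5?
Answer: -12322560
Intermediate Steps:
Function('q')(c, w) = Add(c, Mul(38, c, w)) (Function('q')(c, w) = Add(Mul(38, c, w), c) = Add(c, Mul(38, c, w)))
Add(Mul(460, Function('q')(Add(-2, Mul(6, Mul(I, -4))), -6)), -1000) = Add(Mul(460, Mul(Add(-2, Mul(6, Mul(-5, -4))), Add(1, Mul(38, -6)))), -1000) = Add(Mul(460, Mul(Add(-2, Mul(6, 20)), Add(1, -228))), -1000) = Add(Mul(460, Mul(Add(-2, 120), -227)), -1000) = Add(Mul(460, Mul(118, -227)), -1000) = Add(Mul(460, -26786), -1000) = Add(-12321560, -1000) = -12322560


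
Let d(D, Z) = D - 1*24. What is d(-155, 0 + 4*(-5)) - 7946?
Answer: -8125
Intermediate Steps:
d(D, Z) = -24 + D (d(D, Z) = D - 24 = -24 + D)
d(-155, 0 + 4*(-5)) - 7946 = (-24 - 155) - 7946 = -179 - 7946 = -8125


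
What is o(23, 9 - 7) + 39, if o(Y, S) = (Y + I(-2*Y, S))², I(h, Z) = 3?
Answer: 715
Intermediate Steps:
o(Y, S) = (3 + Y)² (o(Y, S) = (Y + 3)² = (3 + Y)²)
o(23, 9 - 7) + 39 = (3 + 23)² + 39 = 26² + 39 = 676 + 39 = 715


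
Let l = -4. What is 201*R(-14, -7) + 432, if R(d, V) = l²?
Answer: 3648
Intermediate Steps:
R(d, V) = 16 (R(d, V) = (-4)² = 16)
201*R(-14, -7) + 432 = 201*16 + 432 = 3216 + 432 = 3648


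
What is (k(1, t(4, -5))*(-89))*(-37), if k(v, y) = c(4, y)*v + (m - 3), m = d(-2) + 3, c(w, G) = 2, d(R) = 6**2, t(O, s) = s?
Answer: 125134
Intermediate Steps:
d(R) = 36
m = 39 (m = 36 + 3 = 39)
k(v, y) = 36 + 2*v (k(v, y) = 2*v + (39 - 3) = 2*v + 36 = 36 + 2*v)
(k(1, t(4, -5))*(-89))*(-37) = ((36 + 2*1)*(-89))*(-37) = ((36 + 2)*(-89))*(-37) = (38*(-89))*(-37) = -3382*(-37) = 125134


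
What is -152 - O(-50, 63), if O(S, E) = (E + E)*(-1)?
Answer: -26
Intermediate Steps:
O(S, E) = -2*E (O(S, E) = (2*E)*(-1) = -2*E)
-152 - O(-50, 63) = -152 - (-2)*63 = -152 - 1*(-126) = -152 + 126 = -26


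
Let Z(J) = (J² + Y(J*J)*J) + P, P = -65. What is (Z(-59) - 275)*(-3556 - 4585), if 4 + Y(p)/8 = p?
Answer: 13334982423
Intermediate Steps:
Y(p) = -32 + 8*p
Z(J) = -65 + J² + J*(-32 + 8*J²) (Z(J) = (J² + (-32 + 8*(J*J))*J) - 65 = (J² + (-32 + 8*J²)*J) - 65 = (J² + J*(-32 + 8*J²)) - 65 = -65 + J² + J*(-32 + 8*J²))
(Z(-59) - 275)*(-3556 - 4585) = ((-65 + (-59)² + 8*(-59)*(-4 + (-59)²)) - 275)*(-3556 - 4585) = ((-65 + 3481 + 8*(-59)*(-4 + 3481)) - 275)*(-8141) = ((-65 + 3481 + 8*(-59)*3477) - 275)*(-8141) = ((-65 + 3481 - 1641144) - 275)*(-8141) = (-1637728 - 275)*(-8141) = -1638003*(-8141) = 13334982423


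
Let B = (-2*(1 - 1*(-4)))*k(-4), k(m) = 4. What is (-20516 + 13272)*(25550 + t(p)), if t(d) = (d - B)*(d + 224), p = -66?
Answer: -155325848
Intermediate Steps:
B = -40 (B = -2*(1 - 1*(-4))*4 = -2*(1 + 4)*4 = -2*5*4 = -10*4 = -40)
t(d) = (40 + d)*(224 + d) (t(d) = (d - 1*(-40))*(d + 224) = (d + 40)*(224 + d) = (40 + d)*(224 + d))
(-20516 + 13272)*(25550 + t(p)) = (-20516 + 13272)*(25550 + (8960 + (-66)**2 + 264*(-66))) = -7244*(25550 + (8960 + 4356 - 17424)) = -7244*(25550 - 4108) = -7244*21442 = -155325848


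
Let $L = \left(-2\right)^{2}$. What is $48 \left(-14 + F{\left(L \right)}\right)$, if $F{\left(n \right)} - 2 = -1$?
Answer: $-624$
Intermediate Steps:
$L = 4$
$F{\left(n \right)} = 1$ ($F{\left(n \right)} = 2 - 1 = 1$)
$48 \left(-14 + F{\left(L \right)}\right) = 48 \left(-14 + 1\right) = 48 \left(-13\right) = -624$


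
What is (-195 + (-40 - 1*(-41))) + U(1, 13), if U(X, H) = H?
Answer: -181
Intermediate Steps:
(-195 + (-40 - 1*(-41))) + U(1, 13) = (-195 + (-40 - 1*(-41))) + 13 = (-195 + (-40 + 41)) + 13 = (-195 + 1) + 13 = -194 + 13 = -181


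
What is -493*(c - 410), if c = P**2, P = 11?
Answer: 142477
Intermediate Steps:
c = 121 (c = 11**2 = 121)
-493*(c - 410) = -493*(121 - 410) = -493*(-289) = 142477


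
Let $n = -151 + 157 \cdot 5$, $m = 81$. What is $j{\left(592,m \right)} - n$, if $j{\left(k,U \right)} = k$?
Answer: $-42$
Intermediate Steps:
$n = 634$ ($n = -151 + 785 = 634$)
$j{\left(592,m \right)} - n = 592 - 634 = -42$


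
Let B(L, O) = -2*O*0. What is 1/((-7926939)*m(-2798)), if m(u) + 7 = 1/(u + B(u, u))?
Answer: 2798/155264954193 ≈ 1.8021e-8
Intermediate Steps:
B(L, O) = 0
m(u) = -7 + 1/u (m(u) = -7 + 1/(u + 0) = -7 + 1/u)
1/((-7926939)*m(-2798)) = 1/((-7926939)*(-7 + 1/(-2798))) = -1/(7926939*(-7 - 1/2798)) = -1/(7926939*(-19587/2798)) = -1/7926939*(-2798/19587) = 2798/155264954193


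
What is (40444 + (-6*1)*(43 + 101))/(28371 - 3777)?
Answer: 19790/12297 ≈ 1.6093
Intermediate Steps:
(40444 + (-6*1)*(43 + 101))/(28371 - 3777) = (40444 - 6*144)/24594 = (40444 - 864)*(1/24594) = 39580*(1/24594) = 19790/12297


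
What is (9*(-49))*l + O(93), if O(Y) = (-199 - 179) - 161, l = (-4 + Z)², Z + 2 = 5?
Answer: -980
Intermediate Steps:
Z = 3 (Z = -2 + 5 = 3)
l = 1 (l = (-4 + 3)² = (-1)² = 1)
O(Y) = -539 (O(Y) = -378 - 161 = -539)
(9*(-49))*l + O(93) = (9*(-49))*1 - 539 = -441*1 - 539 = -441 - 539 = -980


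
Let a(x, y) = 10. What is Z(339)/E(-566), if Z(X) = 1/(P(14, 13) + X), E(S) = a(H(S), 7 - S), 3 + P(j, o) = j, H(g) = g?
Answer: 1/3500 ≈ 0.00028571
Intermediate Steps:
P(j, o) = -3 + j
E(S) = 10
Z(X) = 1/(11 + X) (Z(X) = 1/((-3 + 14) + X) = 1/(11 + X))
Z(339)/E(-566) = 1/((11 + 339)*10) = (⅒)/350 = (1/350)*(⅒) = 1/3500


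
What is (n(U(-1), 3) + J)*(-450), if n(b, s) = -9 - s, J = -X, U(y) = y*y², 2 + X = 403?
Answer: 185850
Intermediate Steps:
X = 401 (X = -2 + 403 = 401)
U(y) = y³
J = -401 (J = -1*401 = -401)
(n(U(-1), 3) + J)*(-450) = ((-9 - 1*3) - 401)*(-450) = ((-9 - 3) - 401)*(-450) = (-12 - 401)*(-450) = -413*(-450) = 185850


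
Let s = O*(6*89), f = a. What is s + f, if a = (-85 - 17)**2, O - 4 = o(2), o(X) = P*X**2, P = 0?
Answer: 12540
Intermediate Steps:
o(X) = 0 (o(X) = 0*X**2 = 0)
O = 4 (O = 4 + 0 = 4)
a = 10404 (a = (-102)**2 = 10404)
f = 10404
s = 2136 (s = 4*(6*89) = 4*534 = 2136)
s + f = 2136 + 10404 = 12540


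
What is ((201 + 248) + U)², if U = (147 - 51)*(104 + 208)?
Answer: 924220801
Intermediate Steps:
U = 29952 (U = 96*312 = 29952)
((201 + 248) + U)² = ((201 + 248) + 29952)² = (449 + 29952)² = 30401² = 924220801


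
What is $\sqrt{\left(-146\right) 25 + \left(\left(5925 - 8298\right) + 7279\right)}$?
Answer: $2 \sqrt{314} \approx 35.44$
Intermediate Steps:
$\sqrt{\left(-146\right) 25 + \left(\left(5925 - 8298\right) + 7279\right)} = \sqrt{-3650 + \left(-2373 + 7279\right)} = \sqrt{-3650 + 4906} = \sqrt{1256} = 2 \sqrt{314}$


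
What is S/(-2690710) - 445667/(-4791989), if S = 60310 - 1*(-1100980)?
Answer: -436572825224/1289385272219 ≈ -0.33859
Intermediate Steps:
S = 1161290 (S = 60310 + 1100980 = 1161290)
S/(-2690710) - 445667/(-4791989) = 1161290/(-2690710) - 445667/(-4791989) = 1161290*(-1/2690710) - 445667*(-1/4791989) = -116129/269071 + 445667/4791989 = -436572825224/1289385272219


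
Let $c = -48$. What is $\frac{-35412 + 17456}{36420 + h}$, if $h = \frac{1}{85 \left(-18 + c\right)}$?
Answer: $- \frac{100733160}{204316199} \approx -0.49303$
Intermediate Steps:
$h = - \frac{1}{5610}$ ($h = \frac{1}{85 \left(-18 - 48\right)} = \frac{1}{85 \left(-66\right)} = \frac{1}{-5610} = - \frac{1}{5610} \approx -0.00017825$)
$\frac{-35412 + 17456}{36420 + h} = \frac{-35412 + 17456}{36420 - \frac{1}{5610}} = - \frac{17956}{\frac{204316199}{5610}} = \left(-17956\right) \frac{5610}{204316199} = - \frac{100733160}{204316199}$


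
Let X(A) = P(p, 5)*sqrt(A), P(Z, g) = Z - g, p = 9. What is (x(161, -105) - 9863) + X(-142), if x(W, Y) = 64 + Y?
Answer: -9904 + 4*I*sqrt(142) ≈ -9904.0 + 47.666*I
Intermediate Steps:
X(A) = 4*sqrt(A) (X(A) = (9 - 1*5)*sqrt(A) = (9 - 5)*sqrt(A) = 4*sqrt(A))
(x(161, -105) - 9863) + X(-142) = ((64 - 105) - 9863) + 4*sqrt(-142) = (-41 - 9863) + 4*(I*sqrt(142)) = -9904 + 4*I*sqrt(142)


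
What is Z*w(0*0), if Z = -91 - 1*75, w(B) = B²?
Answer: 0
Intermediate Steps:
Z = -166 (Z = -91 - 75 = -166)
Z*w(0*0) = -166*(0*0)² = -166*0² = -166*0 = 0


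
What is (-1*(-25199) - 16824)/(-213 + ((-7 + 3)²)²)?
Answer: 8375/43 ≈ 194.77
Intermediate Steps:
(-1*(-25199) - 16824)/(-213 + ((-7 + 3)²)²) = (25199 - 16824)/(-213 + ((-4)²)²) = 8375/(-213 + 16²) = 8375/(-213 + 256) = 8375/43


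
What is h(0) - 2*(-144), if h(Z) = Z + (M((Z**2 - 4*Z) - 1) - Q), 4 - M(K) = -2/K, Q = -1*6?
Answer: 296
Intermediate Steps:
Q = -6
M(K) = 4 + 2/K (M(K) = 4 - (-2)/K = 4 + 2/K)
h(Z) = 10 + Z + 2/(-1 + Z**2 - 4*Z) (h(Z) = Z + ((4 + 2/((Z**2 - 4*Z) - 1)) - 1*(-6)) = Z + ((4 + 2/(-1 + Z**2 - 4*Z)) + 6) = Z + (10 + 2/(-1 + Z**2 - 4*Z)) = 10 + Z + 2/(-1 + Z**2 - 4*Z))
h(0) - 2*(-144) = (10 + 0 - 2/(1 - 1*0**2 + 4*0)) - 2*(-144) = (10 + 0 - 2/(1 - 1*0 + 0)) + 288 = (10 + 0 - 2/(1 + 0 + 0)) + 288 = (10 + 0 - 2/1) + 288 = (10 + 0 - 2*1) + 288 = (10 + 0 - 2) + 288 = 8 + 288 = 296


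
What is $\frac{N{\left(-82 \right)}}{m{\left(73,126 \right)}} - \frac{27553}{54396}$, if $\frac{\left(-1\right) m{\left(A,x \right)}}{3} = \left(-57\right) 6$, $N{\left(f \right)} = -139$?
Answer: $- \frac{1990579}{3100572} \approx -0.642$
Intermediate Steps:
$m{\left(A,x \right)} = 1026$ ($m{\left(A,x \right)} = - 3 \left(\left(-57\right) 6\right) = \left(-3\right) \left(-342\right) = 1026$)
$\frac{N{\left(-82 \right)}}{m{\left(73,126 \right)}} - \frac{27553}{54396} = - \frac{139}{1026} - \frac{27553}{54396} = - \frac{1990579}{3100572}$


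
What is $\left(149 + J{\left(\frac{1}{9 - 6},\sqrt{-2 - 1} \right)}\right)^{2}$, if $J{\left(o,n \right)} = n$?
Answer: $\left(149 + i \sqrt{3}\right)^{2} \approx 22198.0 + 516.15 i$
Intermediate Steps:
$\left(149 + J{\left(\frac{1}{9 - 6},\sqrt{-2 - 1} \right)}\right)^{2} = \left(149 + \sqrt{-2 - 1}\right)^{2} = \left(149 + \sqrt{-3}\right)^{2} = \left(149 + i \sqrt{3}\right)^{2}$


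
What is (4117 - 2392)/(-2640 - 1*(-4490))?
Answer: 69/74 ≈ 0.93243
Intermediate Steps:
(4117 - 2392)/(-2640 - 1*(-4490)) = 1725/(-2640 + 4490) = 1725/1850 = 1725*(1/1850) = 69/74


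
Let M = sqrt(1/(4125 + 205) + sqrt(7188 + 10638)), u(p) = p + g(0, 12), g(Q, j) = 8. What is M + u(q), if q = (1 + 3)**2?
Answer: 24 + sqrt(4330 + 18748900*sqrt(17826))/4330 ≈ 35.555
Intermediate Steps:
q = 16 (q = 4**2 = 16)
u(p) = 8 + p (u(p) = p + 8 = 8 + p)
M = sqrt(1/4330 + sqrt(17826)) ≈ 11.555
M + u(q) = sqrt(4330 + 18748900*sqrt(17826))/4330 + (8 + 16) = sqrt(4330 + 18748900*sqrt(17826))/4330 + 24 = 24 + sqrt(4330 + 18748900*sqrt(17826))/4330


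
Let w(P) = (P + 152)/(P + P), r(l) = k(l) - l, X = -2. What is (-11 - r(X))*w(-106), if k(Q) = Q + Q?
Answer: 207/106 ≈ 1.9528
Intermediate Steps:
k(Q) = 2*Q
r(l) = l (r(l) = 2*l - l = l)
w(P) = (152 + P)/(2*P) (w(P) = (152 + P)/((2*P)) = (152 + P)*(1/(2*P)) = (152 + P)/(2*P))
(-11 - r(X))*w(-106) = (-11 - 1*(-2))*((½)*(152 - 106)/(-106)) = (-11 + 2)*((½)*(-1/106)*46) = -9*(-23/106) = 207/106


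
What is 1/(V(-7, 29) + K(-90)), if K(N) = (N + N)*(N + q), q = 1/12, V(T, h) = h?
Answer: 1/16214 ≈ 6.1675e-5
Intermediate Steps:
q = 1/12 ≈ 0.083333
K(N) = 2*N*(1/12 + N) (K(N) = (N + N)*(N + 1/12) = (2*N)*(1/12 + N) = 2*N*(1/12 + N))
1/(V(-7, 29) + K(-90)) = 1/(29 + (⅙)*(-90)*(1 + 12*(-90))) = 1/(29 + (⅙)*(-90)*(1 - 1080)) = 1/(29 + (⅙)*(-90)*(-1079)) = 1/(29 + 16185) = 1/16214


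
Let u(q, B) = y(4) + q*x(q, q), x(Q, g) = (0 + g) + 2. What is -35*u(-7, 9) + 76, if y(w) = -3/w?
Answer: -4491/4 ≈ -1122.8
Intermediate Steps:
x(Q, g) = 2 + g (x(Q, g) = g + 2 = 2 + g)
u(q, B) = -3/4 + q*(2 + q)
-35*u(-7, 9) + 76 = -35*(-3/4 - 7*(2 - 7)) + 76 = -35*(-3/4 - 7*(-5)) + 76 = -35*(-3/4 + 35) + 76 = -35*137/4 + 76 = -4795/4 + 76 = -4491/4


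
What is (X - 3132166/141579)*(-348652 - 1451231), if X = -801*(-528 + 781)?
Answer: 5738535221563711/15731 ≈ 3.6479e+11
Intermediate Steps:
X = -202653 (X = -801*253 = -202653)
(X - 3132166/141579)*(-348652 - 1451231) = (-202653 - 3132166/141579)*(-348652 - 1451231) = (-202653 - 3132166*1/141579)*(-1799883) = (-202653 - 3132166/141579)*(-1799883) = -28694541253/141579*(-1799883) = 5738535221563711/15731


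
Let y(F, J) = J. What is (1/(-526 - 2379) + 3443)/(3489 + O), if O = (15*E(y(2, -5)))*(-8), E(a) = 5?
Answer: 10001914/8392545 ≈ 1.1918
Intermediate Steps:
O = -600 (O = (15*5)*(-8) = 75*(-8) = -600)
(1/(-526 - 2379) + 3443)/(3489 + O) = (1/(-526 - 2379) + 3443)/(3489 - 600) = (1/(-2905) + 3443)/2889 = (-1/2905 + 3443)*(1/2889) = (10001914/2905)*(1/2889) = 10001914/8392545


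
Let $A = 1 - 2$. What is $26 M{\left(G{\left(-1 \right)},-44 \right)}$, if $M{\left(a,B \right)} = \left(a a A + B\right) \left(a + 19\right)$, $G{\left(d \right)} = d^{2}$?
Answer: $-23400$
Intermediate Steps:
$A = -1$ ($A = 1 - 2 = -1$)
$M{\left(a,B \right)} = \left(19 + a\right) \left(B - a^{2}\right)$ ($M{\left(a,B \right)} = \left(a a \left(-1\right) + B\right) \left(a + 19\right) = \left(a^{2} \left(-1\right) + B\right) \left(19 + a\right) = \left(- a^{2} + B\right) \left(19 + a\right) = \left(B - a^{2}\right) \left(19 + a\right) = \left(19 + a\right) \left(B - a^{2}\right)$)
$26 M{\left(G{\left(-1 \right)},-44 \right)} = 26 \left(- \left(\left(-1\right)^{2}\right)^{3} - 19 \left(\left(-1\right)^{2}\right)^{2} + 19 \left(-44\right) - 44 \left(-1\right)^{2}\right) = 26 \left(- 1^{3} - 19 \cdot 1^{2} - 836 - 44\right) = 26 \left(\left(-1\right) 1 - 19 - 836 - 44\right) = 26 \left(-1 - 19 - 836 - 44\right) = 26 \left(-900\right) = -23400$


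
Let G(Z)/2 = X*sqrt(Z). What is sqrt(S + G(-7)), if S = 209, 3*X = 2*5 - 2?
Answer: sqrt(1881 + 48*I*sqrt(7))/3 ≈ 14.465 + 0.48775*I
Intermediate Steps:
X = 8/3 (X = (2*5 - 2)/3 = (10 - 2)/3 = (1/3)*8 = 8/3 ≈ 2.6667)
G(Z) = 16*sqrt(Z)/3 (G(Z) = 2*(8*sqrt(Z)/3) = 16*sqrt(Z)/3)
sqrt(S + G(-7)) = sqrt(209 + 16*sqrt(-7)/3) = sqrt(209 + 16*(I*sqrt(7))/3) = sqrt(209 + 16*I*sqrt(7)/3)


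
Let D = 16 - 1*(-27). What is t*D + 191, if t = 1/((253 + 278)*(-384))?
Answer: 38945621/203904 ≈ 191.00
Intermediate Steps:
D = 43 (D = 16 + 27 = 43)
t = -1/203904 (t = -1/384/531 = (1/531)*(-1/384) = -1/203904 ≈ -4.9043e-6)
t*D + 191 = -1/203904*43 + 191 = -43/203904 + 191 = 38945621/203904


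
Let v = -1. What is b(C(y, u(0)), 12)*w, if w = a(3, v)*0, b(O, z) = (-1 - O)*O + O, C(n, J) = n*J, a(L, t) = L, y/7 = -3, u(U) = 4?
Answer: 0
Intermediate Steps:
y = -21 (y = 7*(-3) = -21)
C(n, J) = J*n
b(O, z) = O + O*(-1 - O) (b(O, z) = O*(-1 - O) + O = O + O*(-1 - O))
w = 0 (w = 3*0 = 0)
b(C(y, u(0)), 12)*w = -(4*(-21))**2*0 = -1*(-84)**2*0 = -1*7056*0 = -7056*0 = 0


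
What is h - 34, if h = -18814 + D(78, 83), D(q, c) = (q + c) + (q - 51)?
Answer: -18660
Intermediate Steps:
D(q, c) = -51 + c + 2*q (D(q, c) = (c + q) + (-51 + q) = -51 + c + 2*q)
h = -18626 (h = -18814 + (-51 + 83 + 2*78) = -18814 + (-51 + 83 + 156) = -18814 + 188 = -18626)
h - 34 = -18626 - 34 = -18660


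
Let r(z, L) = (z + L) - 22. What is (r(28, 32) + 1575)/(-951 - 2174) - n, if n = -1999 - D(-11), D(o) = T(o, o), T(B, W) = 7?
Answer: 6267137/3125 ≈ 2005.5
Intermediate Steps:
r(z, L) = -22 + L + z (r(z, L) = (L + z) - 22 = -22 + L + z)
D(o) = 7
n = -2006 (n = -1999 - 1*7 = -1999 - 7 = -2006)
(r(28, 32) + 1575)/(-951 - 2174) - n = ((-22 + 32 + 28) + 1575)/(-951 - 2174) - 1*(-2006) = (38 + 1575)/(-3125) + 2006 = 1613*(-1/3125) + 2006 = -1613/3125 + 2006 = 6267137/3125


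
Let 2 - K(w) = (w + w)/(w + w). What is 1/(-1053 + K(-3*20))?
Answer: -1/1052 ≈ -0.00095057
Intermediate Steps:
K(w) = 1 (K(w) = 2 - (w + w)/(w + w) = 2 - 2*w/(2*w) = 2 - 2*w*1/(2*w) = 2 - 1*1 = 2 - 1 = 1)
1/(-1053 + K(-3*20)) = 1/(-1053 + 1) = 1/(-1052) = -1/1052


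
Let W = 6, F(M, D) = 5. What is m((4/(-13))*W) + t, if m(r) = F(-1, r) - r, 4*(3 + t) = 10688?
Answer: 34786/13 ≈ 2675.8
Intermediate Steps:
t = 2669 (t = -3 + (¼)*10688 = -3 + 2672 = 2669)
m(r) = 5 - r
m((4/(-13))*W) + t = (5 - 4/(-13)*6) + 2669 = (5 - 4*(-1/13)*6) + 2669 = (5 - (-4)*6/13) + 2669 = (5 - 1*(-24/13)) + 2669 = (5 + 24/13) + 2669 = 89/13 + 2669 = 34786/13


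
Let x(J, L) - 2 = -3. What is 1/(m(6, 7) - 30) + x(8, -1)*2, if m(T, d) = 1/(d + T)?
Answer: -791/389 ≈ -2.0334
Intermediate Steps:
m(T, d) = 1/(T + d)
x(J, L) = -1 (x(J, L) = 2 - 3 = -1)
1/(m(6, 7) - 30) + x(8, -1)*2 = 1/(1/(6 + 7) - 30) - 1*2 = 1/(1/13 - 30) - 2 = 1/(-389/13) - 2 = -13/389 - 2 = -791/389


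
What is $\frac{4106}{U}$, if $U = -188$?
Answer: $- \frac{2053}{94} \approx -21.84$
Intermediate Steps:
$\frac{4106}{U} = \frac{4106}{-188} = 4106 \left(- \frac{1}{188}\right) = - \frac{2053}{94}$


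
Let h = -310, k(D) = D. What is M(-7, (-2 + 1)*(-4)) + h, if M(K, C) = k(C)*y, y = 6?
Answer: -286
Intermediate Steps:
M(K, C) = 6*C (M(K, C) = C*6 = 6*C)
M(-7, (-2 + 1)*(-4)) + h = 6*((-2 + 1)*(-4)) - 310 = 6*(-1*(-4)) - 310 = 6*4 - 310 = 24 - 310 = -286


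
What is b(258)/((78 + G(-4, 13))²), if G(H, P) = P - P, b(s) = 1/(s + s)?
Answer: 1/3139344 ≈ 3.1854e-7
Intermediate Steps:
b(s) = 1/(2*s)
G(H, P) = 0
b(258)/((78 + G(-4, 13))²) = ((½)/258)/((78 + 0)²) = ((½)*(1/258))/(78²) = (1/516)/6084 = (1/516)*(1/6084) = 1/3139344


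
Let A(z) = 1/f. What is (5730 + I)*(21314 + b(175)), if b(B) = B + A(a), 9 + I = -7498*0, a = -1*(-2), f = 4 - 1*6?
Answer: 245871417/2 ≈ 1.2294e+8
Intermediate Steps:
f = -2 (f = 4 - 6 = -2)
a = 2
I = -9 (I = -9 - 7498*0 = -9 + 0 = -9)
A(z) = -1/2 (A(z) = 1/(-2) = -1/2)
b(B) = -1/2 + B (b(B) = B - 1/2 = -1/2 + B)
(5730 + I)*(21314 + b(175)) = (5730 - 9)*(21314 + (-1/2 + 175)) = 5721*(21314 + 349/2) = 5721*(42977/2) = 245871417/2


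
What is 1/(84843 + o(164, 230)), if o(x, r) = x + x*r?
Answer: 1/122727 ≈ 8.1482e-6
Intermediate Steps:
o(x, r) = x + r*x
1/(84843 + o(164, 230)) = 1/(84843 + 164*(1 + 230)) = 1/(84843 + 164*231) = 1/(84843 + 37884) = 1/122727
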